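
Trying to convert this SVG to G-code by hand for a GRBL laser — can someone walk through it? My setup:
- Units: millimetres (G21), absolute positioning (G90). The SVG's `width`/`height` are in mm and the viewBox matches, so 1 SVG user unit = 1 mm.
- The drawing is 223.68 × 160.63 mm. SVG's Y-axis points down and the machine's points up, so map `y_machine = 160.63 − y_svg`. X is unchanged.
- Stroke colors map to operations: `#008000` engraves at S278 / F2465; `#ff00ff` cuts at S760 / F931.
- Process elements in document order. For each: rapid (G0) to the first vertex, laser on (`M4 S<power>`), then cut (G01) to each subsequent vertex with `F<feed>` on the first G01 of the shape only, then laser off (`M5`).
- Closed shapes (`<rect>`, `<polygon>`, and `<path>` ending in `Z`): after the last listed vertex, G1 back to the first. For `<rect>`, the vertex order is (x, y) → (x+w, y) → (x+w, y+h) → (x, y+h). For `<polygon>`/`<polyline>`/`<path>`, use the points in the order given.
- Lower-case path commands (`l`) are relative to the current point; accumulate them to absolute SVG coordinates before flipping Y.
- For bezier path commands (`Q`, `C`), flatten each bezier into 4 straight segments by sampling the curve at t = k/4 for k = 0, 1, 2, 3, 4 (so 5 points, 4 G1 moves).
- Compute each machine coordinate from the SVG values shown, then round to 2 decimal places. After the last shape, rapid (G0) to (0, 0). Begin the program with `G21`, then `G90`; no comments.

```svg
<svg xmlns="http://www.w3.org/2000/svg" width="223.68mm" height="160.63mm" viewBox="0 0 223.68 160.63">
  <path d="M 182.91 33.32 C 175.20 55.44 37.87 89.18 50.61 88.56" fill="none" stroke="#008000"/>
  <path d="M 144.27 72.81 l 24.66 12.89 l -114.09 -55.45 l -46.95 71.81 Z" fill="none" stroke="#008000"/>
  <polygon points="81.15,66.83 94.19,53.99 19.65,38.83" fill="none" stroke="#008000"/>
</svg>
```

G21
G90
G0 X182.91 Y127.31
M4 S278
G01 X157.19 Y109.26 F2465
G01 X109.09 Y91.16
G01 X64.82 Y77.33
G01 X50.61 Y72.07
M5
G0 X144.27 Y87.82
M4 S278
G01 X168.93 Y74.93 F2465
G01 X54.84 Y130.38
G01 X7.89 Y58.57
G01 X144.27 Y87.82
M5
G0 X81.15 Y93.80
M4 S278
G01 X94.19 Y106.64 F2465
G01 X19.65 Y121.80
G01 X81.15 Y93.80
M5
G0 X0.00 Y0.00

1 u = 1 mm; y_m = 160.63 − y.

[1] `<path>` cubic bezier, #008000→engrave S278 F2465: (182.91,127.31) → (157.19,109.26) → (109.09,91.16) → (64.82,77.33) → (50.61,72.07)

[2] `<path>` closed polygon, #008000→engrave S278 F2465: (144.27,87.82) → (168.93,74.93) → (54.84,130.38) → (7.89,58.57) → (144.27,87.82) (closed)

[3] `<polygon>` closed polygon, #008000→engrave S278 F2465: (81.15,93.80) → (94.19,106.64) → (19.65,121.80) → (81.15,93.80) (closed)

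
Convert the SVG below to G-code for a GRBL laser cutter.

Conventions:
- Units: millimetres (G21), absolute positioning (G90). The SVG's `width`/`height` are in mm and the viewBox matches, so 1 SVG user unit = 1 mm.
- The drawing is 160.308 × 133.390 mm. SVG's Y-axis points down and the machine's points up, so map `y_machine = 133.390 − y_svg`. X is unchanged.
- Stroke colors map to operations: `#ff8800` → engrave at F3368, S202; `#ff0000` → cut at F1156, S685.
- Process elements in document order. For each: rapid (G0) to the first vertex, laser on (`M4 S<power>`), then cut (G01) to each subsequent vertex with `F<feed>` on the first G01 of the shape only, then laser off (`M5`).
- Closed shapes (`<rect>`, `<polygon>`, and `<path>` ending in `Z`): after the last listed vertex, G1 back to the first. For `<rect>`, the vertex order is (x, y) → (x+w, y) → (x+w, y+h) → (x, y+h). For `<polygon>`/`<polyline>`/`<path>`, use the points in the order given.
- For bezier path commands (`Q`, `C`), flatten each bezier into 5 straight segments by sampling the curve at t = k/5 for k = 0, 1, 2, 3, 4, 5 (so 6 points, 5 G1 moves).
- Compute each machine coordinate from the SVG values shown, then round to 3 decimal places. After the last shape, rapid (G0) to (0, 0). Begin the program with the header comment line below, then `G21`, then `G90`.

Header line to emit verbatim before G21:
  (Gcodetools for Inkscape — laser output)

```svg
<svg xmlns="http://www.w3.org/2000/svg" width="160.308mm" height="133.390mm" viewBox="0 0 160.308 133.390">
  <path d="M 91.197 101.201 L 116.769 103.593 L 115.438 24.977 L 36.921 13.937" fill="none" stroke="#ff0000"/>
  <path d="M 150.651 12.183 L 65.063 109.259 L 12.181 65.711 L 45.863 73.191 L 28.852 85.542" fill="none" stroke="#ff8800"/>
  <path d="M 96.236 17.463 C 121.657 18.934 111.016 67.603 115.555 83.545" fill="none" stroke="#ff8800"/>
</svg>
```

(Gcodetools for Inkscape — laser output)
G21
G90
G0 X91.197 Y32.189
M4 S685
G01 X116.769 Y29.797 F1156
G01 X115.438 Y108.413
G01 X36.921 Y119.453
M5
G0 X150.651 Y121.207
M4 S202
G01 X65.063 Y24.131 F3368
G01 X12.181 Y67.679
G01 X45.863 Y60.199
G01 X28.852 Y47.848
M5
G0 X96.236 Y115.927
M4 S202
G01 X107.571 Y110.020 F3368
G01 X112.711 Y96.622
G01 X114.115 Y79.569
G01 X114.243 Y62.698
G01 X115.555 Y49.845
M5
G0 X0.000 Y0.000

viewBox `0 0 160.308 133.390` with mm width/height → 1 unit = 1 mm. Flip: y_m = 133.390 − y_svg.

**Shape 1** — `<path>` open polyline, stroke `#ff0000` → cut (S685, F1156). Machine vertices: (91.197,32.189) → (116.769,29.797) → (115.438,108.413) → (36.921,119.453). Open path.

**Shape 2** — `<path>` open polyline, stroke `#ff8800` → engrave (S202, F3368). Machine vertices: (150.651,121.207) → (65.063,24.131) → (12.181,67.679) → (45.863,60.199) → (28.852,47.848). Open path.

**Shape 3** — `<path>` cubic bezier, stroke `#ff8800` → engrave (S202, F3368). Control points (SVG): P0=(96.236,17.463), P1=(121.657,18.934), P2=(111.016,67.603), P3=(115.555,83.545); sampled at t=k/5. Machine vertices: (96.236,115.927) → (107.571,110.020) → (112.711,96.622) → (114.115,79.569) → (114.243,62.698) → (115.555,49.845). Open path.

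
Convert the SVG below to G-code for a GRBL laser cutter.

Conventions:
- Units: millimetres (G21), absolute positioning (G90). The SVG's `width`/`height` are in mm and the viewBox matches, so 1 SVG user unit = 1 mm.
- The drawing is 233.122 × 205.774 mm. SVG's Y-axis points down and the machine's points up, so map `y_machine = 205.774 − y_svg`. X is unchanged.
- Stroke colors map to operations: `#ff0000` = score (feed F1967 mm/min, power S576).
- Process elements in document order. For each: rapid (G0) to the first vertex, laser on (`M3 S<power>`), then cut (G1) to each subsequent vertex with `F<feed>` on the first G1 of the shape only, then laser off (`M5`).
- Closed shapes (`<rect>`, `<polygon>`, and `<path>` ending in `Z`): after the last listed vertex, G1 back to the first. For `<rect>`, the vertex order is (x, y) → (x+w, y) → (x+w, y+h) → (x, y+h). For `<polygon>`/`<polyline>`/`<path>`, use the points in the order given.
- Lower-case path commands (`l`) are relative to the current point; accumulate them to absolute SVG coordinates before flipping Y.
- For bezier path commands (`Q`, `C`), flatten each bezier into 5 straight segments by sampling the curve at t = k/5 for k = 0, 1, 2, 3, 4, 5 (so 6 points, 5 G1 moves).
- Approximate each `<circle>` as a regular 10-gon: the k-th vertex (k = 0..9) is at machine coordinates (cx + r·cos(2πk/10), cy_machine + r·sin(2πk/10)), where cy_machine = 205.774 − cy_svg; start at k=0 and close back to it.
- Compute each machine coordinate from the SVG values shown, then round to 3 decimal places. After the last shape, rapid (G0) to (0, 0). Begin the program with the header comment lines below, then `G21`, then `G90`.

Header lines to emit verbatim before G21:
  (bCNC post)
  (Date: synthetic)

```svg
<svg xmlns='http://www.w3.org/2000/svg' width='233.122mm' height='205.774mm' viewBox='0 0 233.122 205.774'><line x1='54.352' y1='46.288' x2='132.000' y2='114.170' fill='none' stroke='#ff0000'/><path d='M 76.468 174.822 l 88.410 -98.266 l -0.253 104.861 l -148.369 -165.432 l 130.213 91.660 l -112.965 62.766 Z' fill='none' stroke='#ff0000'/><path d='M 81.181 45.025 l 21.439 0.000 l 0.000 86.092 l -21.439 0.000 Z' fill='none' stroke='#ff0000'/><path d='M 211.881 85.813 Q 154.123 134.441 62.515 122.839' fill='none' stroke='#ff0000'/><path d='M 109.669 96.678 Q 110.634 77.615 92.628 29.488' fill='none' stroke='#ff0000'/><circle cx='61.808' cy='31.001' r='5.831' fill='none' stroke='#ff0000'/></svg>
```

viewBox `0 0 233.122 205.774` with mm width/height → 1 unit = 1 mm. Flip: y_m = 205.774 − y_svg.

**Shape 1** — `<line>` line segment, stroke `#ff0000` → score (S576, F1967). Machine vertices: (54.352,159.486) → (132.000,91.604). Open path.

**Shape 2** — `<path>` closed polygon, stroke `#ff0000` → score (S576, F1967). Machine vertices: (76.468,30.952) → (164.878,129.218) → (164.625,24.357) → (16.256,189.789) → (146.469,98.129) → (33.504,35.363) → (76.468,30.952). Closed: final G1 returns to the first vertex.

**Shape 3** — `<path>` rectangle, stroke `#ff0000` → score (S576, F1967). Machine vertices: (81.181,160.749) → (102.620,160.749) → (102.620,74.657) → (81.181,74.657) → (81.181,160.749). Closed: final G1 returns to the first vertex.

**Shape 4** — `<path>` quadratic bezier, stroke `#ff0000` → score (S576, F1967). Control points (SVG): P0=(211.881,85.813), P1=(154.123,134.441), P2=(62.515,122.839); sampled at t=k/5. Machine vertices: (211.881,119.961) → (187.424,102.919) → (160.259,90.695) → (130.385,83.290) → (97.804,80.703) → (62.515,82.935). Open path.

**Shape 5** — `<path>` quadratic bezier, stroke `#ff0000` → score (S576, F1967). Control points (SVG): P0=(109.669,96.678), P1=(110.634,77.615), P2=(92.628,29.488); sampled at t=k/5. Machine vertices: (109.669,109.096) → (109.296,117.884) → (107.406,128.997) → (103.997,142.435) → (99.072,158.198) → (92.628,176.286). Open path.

**Shape 6** — `<circle>` circle, stroke `#ff0000` → score (S576, F1967). Machine vertices: (67.639,174.773) → (66.525,178.200) → (63.610,180.319) → (60.006,180.319) → (57.091,178.200) → (55.977,174.773) → (57.091,171.346) → (60.006,169.227) → (63.610,169.227) → (66.525,171.346) → (67.639,174.773). Closed: final G1 returns to the first vertex.

(bCNC post)
(Date: synthetic)
G21
G90
G0 X54.352 Y159.486
M3 S576
G1 X132.000 Y91.604 F1967
M5
G0 X76.468 Y30.952
M3 S576
G1 X164.878 Y129.218 F1967
G1 X164.625 Y24.357
G1 X16.256 Y189.789
G1 X146.469 Y98.129
G1 X33.504 Y35.363
G1 X76.468 Y30.952
M5
G0 X81.181 Y160.749
M3 S576
G1 X102.620 Y160.749 F1967
G1 X102.620 Y74.657
G1 X81.181 Y74.657
G1 X81.181 Y160.749
M5
G0 X211.881 Y119.961
M3 S576
G1 X187.424 Y102.919 F1967
G1 X160.259 Y90.695
G1 X130.385 Y83.290
G1 X97.804 Y80.703
G1 X62.515 Y82.935
M5
G0 X109.669 Y109.096
M3 S576
G1 X109.296 Y117.884 F1967
G1 X107.406 Y128.997
G1 X103.997 Y142.435
G1 X99.072 Y158.198
G1 X92.628 Y176.286
M5
G0 X67.639 Y174.773
M3 S576
G1 X66.525 Y178.200 F1967
G1 X63.610 Y180.319
G1 X60.006 Y180.319
G1 X57.091 Y178.200
G1 X55.977 Y174.773
G1 X57.091 Y171.346
G1 X60.006 Y169.227
G1 X63.610 Y169.227
G1 X66.525 Y171.346
G1 X67.639 Y174.773
M5
G0 X0.000 Y0.000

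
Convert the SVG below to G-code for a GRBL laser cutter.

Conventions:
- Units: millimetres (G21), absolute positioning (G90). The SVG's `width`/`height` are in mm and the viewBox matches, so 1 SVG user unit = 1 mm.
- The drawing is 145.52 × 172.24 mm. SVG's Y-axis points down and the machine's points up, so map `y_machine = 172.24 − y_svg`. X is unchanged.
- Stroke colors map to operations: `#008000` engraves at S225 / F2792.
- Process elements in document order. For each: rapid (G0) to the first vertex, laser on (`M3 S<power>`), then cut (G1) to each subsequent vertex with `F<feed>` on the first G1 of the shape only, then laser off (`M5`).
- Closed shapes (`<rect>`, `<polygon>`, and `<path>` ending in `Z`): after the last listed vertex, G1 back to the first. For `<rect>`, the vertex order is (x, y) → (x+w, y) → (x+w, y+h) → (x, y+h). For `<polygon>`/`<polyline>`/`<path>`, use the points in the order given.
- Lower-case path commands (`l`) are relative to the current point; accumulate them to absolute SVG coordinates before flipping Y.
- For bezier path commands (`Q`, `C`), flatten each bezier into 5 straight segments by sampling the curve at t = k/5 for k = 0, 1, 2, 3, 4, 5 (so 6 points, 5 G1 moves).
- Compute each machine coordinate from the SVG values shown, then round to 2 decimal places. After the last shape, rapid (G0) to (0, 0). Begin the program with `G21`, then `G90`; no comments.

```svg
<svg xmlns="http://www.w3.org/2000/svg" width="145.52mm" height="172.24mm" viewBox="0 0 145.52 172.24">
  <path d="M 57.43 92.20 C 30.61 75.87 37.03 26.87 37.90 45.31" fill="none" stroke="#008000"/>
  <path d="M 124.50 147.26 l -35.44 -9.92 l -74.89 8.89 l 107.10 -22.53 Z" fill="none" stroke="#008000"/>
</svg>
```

viewBox `0 0 145.52 172.24` with mm width/height → 1 unit = 1 mm. Flip: y_m = 172.24 − y_svg.

**Shape 1** — `<path>` cubic bezier, stroke `#008000` → engrave (S225, F2792). Control points (SVG): P0=(57.43,92.20), P1=(30.61,75.87), P2=(37.03,26.87), P3=(37.90,45.31); sampled at t=k/5. Machine vertices: (57.43,80.04) → (45.02,92.96) → (38.72,108.91) → (36.67,123.09) → (37.02,130.70) → (37.90,126.93). Open path.

**Shape 2** — `<path>` closed polygon, stroke `#008000` → engrave (S225, F2792). Machine vertices: (124.50,24.98) → (89.06,34.90) → (14.17,26.01) → (121.27,48.54) → (124.50,24.98). Closed: final G1 returns to the first vertex.

G21
G90
G0 X57.43 Y80.04
M3 S225
G1 X45.02 Y92.96 F2792
G1 X38.72 Y108.91
G1 X36.67 Y123.09
G1 X37.02 Y130.70
G1 X37.90 Y126.93
M5
G0 X124.50 Y24.98
M3 S225
G1 X89.06 Y34.90 F2792
G1 X14.17 Y26.01
G1 X121.27 Y48.54
G1 X124.50 Y24.98
M5
G0 X0.00 Y0.00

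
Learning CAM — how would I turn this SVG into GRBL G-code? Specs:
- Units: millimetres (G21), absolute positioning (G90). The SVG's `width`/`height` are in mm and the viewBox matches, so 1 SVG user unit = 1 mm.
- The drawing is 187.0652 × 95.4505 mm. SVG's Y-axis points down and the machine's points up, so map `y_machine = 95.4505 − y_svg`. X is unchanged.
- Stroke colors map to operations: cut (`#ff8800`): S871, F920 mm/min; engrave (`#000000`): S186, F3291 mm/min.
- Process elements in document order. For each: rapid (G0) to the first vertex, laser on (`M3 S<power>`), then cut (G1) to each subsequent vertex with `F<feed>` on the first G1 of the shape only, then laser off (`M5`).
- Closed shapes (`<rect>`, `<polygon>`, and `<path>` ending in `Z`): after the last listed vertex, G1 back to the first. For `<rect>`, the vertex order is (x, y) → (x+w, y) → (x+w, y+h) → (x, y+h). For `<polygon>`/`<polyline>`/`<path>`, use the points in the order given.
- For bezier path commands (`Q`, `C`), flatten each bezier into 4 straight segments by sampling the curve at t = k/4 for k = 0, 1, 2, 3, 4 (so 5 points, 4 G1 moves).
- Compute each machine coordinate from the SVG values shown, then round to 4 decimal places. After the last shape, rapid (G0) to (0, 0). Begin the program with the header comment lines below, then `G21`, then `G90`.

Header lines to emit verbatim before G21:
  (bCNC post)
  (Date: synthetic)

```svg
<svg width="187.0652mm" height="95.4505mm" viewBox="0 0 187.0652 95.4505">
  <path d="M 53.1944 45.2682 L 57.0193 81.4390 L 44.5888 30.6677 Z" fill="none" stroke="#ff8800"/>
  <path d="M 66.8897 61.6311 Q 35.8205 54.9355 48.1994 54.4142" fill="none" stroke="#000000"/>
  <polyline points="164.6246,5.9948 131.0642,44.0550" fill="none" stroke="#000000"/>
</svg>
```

Since the viewBox matches the mm dimensions, user units are millimetres directly. The only transform is the Y-flip y_m = 95.4505 − y_svg.

Shape 1 is a closed polygon drawn with `<path>`. Its stroke #ff8800 means cut at S871, F920. After flipping Y the toolpath is (53.1944,50.1823) → (57.0193,14.0115) → (44.5888,64.7828) → (53.1944,50.1823), returning to the start.

Shape 2 is a quadratic bezier drawn with `<path>`. Its stroke #000000 means engrave at S186, F3291. After flipping Y the toolpath is (66.8897,33.8194) → (54.0706,36.7813) → (46.6825,38.9714) → (44.7255,40.3898) → (48.1994,41.0363).

Shape 3 is a line segment drawn with `<polyline>`. Its stroke #000000 means engrave at S186, F3291. After flipping Y the toolpath is (164.6246,89.4557) → (131.0642,51.3955).

(bCNC post)
(Date: synthetic)
G21
G90
G0 X53.1944 Y50.1823
M3 S871
G1 X57.0193 Y14.0115 F920
G1 X44.5888 Y64.7828
G1 X53.1944 Y50.1823
M5
G0 X66.8897 Y33.8194
M3 S186
G1 X54.0706 Y36.7813 F3291
G1 X46.6825 Y38.9714
G1 X44.7255 Y40.3898
G1 X48.1994 Y41.0363
M5
G0 X164.6246 Y89.4557
M3 S186
G1 X131.0642 Y51.3955 F3291
M5
G0 X0.0000 Y0.0000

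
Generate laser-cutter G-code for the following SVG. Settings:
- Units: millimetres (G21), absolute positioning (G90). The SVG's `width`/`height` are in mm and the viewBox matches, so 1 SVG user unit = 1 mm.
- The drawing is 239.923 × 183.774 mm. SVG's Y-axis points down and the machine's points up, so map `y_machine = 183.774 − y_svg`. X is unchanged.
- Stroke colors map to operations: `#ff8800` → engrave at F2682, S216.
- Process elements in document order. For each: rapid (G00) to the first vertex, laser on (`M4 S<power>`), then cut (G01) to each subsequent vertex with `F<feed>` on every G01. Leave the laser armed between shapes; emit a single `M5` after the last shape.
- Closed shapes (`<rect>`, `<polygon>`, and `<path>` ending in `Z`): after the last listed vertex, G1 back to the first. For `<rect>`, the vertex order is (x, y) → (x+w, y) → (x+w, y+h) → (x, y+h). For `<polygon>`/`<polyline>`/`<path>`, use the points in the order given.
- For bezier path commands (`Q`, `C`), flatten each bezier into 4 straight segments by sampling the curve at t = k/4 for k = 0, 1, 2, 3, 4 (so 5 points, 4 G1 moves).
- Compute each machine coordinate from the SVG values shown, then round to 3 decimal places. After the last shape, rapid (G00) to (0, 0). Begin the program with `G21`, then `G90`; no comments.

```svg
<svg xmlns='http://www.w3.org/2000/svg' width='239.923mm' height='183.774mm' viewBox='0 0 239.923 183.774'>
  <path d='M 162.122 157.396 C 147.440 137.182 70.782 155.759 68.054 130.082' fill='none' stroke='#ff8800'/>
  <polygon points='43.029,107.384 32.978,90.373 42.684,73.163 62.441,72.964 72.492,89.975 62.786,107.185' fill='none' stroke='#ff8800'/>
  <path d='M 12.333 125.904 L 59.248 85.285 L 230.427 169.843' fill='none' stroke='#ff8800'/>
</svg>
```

viewBox `0 0 239.923 183.774` with mm width/height → 1 unit = 1 mm. Flip: y_m = 183.774 − y_svg.

**Shape 1** — `<path>` cubic bezier, stroke `#ff8800` → engrave (S216, F2682). Control points (SVG): P0=(162.122,157.396), P1=(147.440,137.182), P2=(70.782,155.759), P3=(68.054,130.082); sampled at t=k/4. Machine vertices: (162.122,26.378) → (141.614,35.563) → (110.605,37.986) → (81.838,41.434) → (68.054,53.692). Open path.

**Shape 2** — `<polygon>` regular polygon, stroke `#ff8800` → engrave (S216, F2682). Machine vertices: (43.029,76.390) → (32.978,93.401) → (42.684,110.611) → (62.441,110.810) → (72.492,93.799) → (62.786,76.589) → (43.029,76.390). Closed: final G1 returns to the first vertex.

**Shape 3** — `<path>` open polyline, stroke `#ff8800` → engrave (S216, F2682). Machine vertices: (12.333,57.870) → (59.248,98.489) → (230.427,13.931). Open path.

G21
G90
G00 X162.122 Y26.378
M4 S216
G01 X141.614 Y35.563 F2682
G01 X110.605 Y37.986 F2682
G01 X81.838 Y41.434 F2682
G01 X68.054 Y53.692 F2682
G00 X43.029 Y76.390
M4 S216
G01 X32.978 Y93.401 F2682
G01 X42.684 Y110.611 F2682
G01 X62.441 Y110.810 F2682
G01 X72.492 Y93.799 F2682
G01 X62.786 Y76.589 F2682
G01 X43.029 Y76.390 F2682
G00 X12.333 Y57.870
M4 S216
G01 X59.248 Y98.489 F2682
G01 X230.427 Y13.931 F2682
M5
G00 X0.000 Y0.000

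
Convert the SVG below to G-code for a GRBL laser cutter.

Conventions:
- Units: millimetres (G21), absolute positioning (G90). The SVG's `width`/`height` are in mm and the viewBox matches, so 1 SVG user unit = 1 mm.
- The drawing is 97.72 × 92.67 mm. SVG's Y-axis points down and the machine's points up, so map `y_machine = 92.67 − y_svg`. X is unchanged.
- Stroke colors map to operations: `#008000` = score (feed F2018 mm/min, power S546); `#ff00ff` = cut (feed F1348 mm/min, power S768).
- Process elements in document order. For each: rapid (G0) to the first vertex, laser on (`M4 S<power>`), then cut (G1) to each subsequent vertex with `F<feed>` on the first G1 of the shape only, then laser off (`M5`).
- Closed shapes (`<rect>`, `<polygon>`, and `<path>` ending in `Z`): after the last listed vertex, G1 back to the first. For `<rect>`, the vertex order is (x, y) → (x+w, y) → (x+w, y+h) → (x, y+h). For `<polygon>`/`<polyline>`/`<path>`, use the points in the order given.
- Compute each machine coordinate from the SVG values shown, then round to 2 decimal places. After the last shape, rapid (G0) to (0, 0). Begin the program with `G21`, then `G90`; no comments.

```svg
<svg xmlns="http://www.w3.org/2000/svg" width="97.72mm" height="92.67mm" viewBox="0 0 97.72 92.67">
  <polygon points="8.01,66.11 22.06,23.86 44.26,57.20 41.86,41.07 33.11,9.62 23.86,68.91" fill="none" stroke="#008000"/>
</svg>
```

G21
G90
G0 X8.01 Y26.56
M4 S546
G1 X22.06 Y68.81 F2018
G1 X44.26 Y35.47
G1 X41.86 Y51.60
G1 X33.11 Y83.05
G1 X23.86 Y23.76
G1 X8.01 Y26.56
M5
G0 X0.00 Y0.00

viewBox `0 0 97.72 92.67` with mm width/height → 1 unit = 1 mm. Flip: y_m = 92.67 − y_svg.

**Shape 1** — `<polygon>` closed polygon, stroke `#008000` → score (S546, F2018). Machine vertices: (8.01,26.56) → (22.06,68.81) → (44.26,35.47) → (41.86,51.60) → (33.11,83.05) → (23.86,23.76) → (8.01,26.56). Closed: final G1 returns to the first vertex.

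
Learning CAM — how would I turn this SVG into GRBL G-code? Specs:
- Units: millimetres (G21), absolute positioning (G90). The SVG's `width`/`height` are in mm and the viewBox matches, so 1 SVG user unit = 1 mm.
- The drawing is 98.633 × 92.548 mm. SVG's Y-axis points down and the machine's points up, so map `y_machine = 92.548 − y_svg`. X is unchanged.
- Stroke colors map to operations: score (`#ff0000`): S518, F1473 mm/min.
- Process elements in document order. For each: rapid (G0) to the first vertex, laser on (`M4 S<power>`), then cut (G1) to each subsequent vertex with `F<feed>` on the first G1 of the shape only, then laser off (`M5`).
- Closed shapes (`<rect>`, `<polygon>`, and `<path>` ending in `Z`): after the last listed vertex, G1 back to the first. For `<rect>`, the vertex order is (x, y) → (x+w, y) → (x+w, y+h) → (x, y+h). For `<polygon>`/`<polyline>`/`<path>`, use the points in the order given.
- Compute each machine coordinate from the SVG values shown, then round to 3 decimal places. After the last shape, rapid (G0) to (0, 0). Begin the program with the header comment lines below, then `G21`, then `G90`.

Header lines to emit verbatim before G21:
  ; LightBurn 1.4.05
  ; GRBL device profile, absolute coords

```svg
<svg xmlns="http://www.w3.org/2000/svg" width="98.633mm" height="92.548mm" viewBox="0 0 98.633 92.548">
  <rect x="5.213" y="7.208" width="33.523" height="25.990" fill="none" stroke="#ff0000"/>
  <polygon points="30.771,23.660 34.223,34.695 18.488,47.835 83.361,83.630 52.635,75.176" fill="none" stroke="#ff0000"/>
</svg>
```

viewBox `0 0 98.633 92.548` with mm width/height → 1 unit = 1 mm. Flip: y_m = 92.548 − y_svg.

**Shape 1** — `<rect>` rectangle, stroke `#ff0000` → score (S518, F1473). Machine vertices: (5.213,85.340) → (38.736,85.340) → (38.736,59.350) → (5.213,59.350) → (5.213,85.340). Closed: final G1 returns to the first vertex.

**Shape 2** — `<polygon>` closed polygon, stroke `#ff0000` → score (S518, F1473). Machine vertices: (30.771,68.888) → (34.223,57.853) → (18.488,44.713) → (83.361,8.918) → (52.635,17.372) → (30.771,68.888). Closed: final G1 returns to the first vertex.

; LightBurn 1.4.05
; GRBL device profile, absolute coords
G21
G90
G0 X5.213 Y85.340
M4 S518
G1 X38.736 Y85.340 F1473
G1 X38.736 Y59.350
G1 X5.213 Y59.350
G1 X5.213 Y85.340
M5
G0 X30.771 Y68.888
M4 S518
G1 X34.223 Y57.853 F1473
G1 X18.488 Y44.713
G1 X83.361 Y8.918
G1 X52.635 Y17.372
G1 X30.771 Y68.888
M5
G0 X0.000 Y0.000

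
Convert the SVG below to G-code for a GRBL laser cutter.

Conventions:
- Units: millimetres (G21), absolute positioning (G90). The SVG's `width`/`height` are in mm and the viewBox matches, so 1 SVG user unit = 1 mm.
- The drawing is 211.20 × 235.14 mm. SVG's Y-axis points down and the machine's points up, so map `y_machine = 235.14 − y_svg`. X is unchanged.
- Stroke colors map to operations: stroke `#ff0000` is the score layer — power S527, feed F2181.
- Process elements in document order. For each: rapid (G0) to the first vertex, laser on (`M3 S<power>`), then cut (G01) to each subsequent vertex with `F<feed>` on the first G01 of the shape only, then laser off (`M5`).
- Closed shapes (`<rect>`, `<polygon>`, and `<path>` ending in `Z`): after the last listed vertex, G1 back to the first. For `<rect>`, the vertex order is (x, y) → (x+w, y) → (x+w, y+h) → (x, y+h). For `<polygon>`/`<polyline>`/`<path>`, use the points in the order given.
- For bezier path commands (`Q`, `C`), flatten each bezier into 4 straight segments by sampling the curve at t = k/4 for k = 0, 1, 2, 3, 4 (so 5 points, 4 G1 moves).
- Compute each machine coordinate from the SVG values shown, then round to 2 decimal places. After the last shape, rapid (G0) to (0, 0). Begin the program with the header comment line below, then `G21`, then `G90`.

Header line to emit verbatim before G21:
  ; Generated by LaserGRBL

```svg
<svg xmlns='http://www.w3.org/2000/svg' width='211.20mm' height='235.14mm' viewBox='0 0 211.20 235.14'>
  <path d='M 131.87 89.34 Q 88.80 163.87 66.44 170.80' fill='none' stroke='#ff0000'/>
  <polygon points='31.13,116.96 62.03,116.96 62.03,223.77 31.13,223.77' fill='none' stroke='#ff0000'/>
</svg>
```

Since the viewBox matches the mm dimensions, user units are millimetres directly. The only transform is the Y-flip y_m = 235.14 − y_svg.

Shape 1 is a quadratic bezier drawn with `<path>`. Its stroke #ff0000 means score at S527, F2181. After flipping Y the toolpath is (131.87,145.80) → (111.63,112.76) → (93.98,88.17) → (78.91,72.03) → (66.44,64.34).

Shape 2 is a rectangle drawn with `<polygon>`. Its stroke #ff0000 means score at S527, F2181. After flipping Y the toolpath is (31.13,118.18) → (62.03,118.18) → (62.03,11.37) → (31.13,11.37) → (31.13,118.18), returning to the start.

; Generated by LaserGRBL
G21
G90
G0 X131.87 Y145.80
M3 S527
G01 X111.63 Y112.76 F2181
G01 X93.98 Y88.17
G01 X78.91 Y72.03
G01 X66.44 Y64.34
M5
G0 X31.13 Y118.18
M3 S527
G01 X62.03 Y118.18 F2181
G01 X62.03 Y11.37
G01 X31.13 Y11.37
G01 X31.13 Y118.18
M5
G0 X0.00 Y0.00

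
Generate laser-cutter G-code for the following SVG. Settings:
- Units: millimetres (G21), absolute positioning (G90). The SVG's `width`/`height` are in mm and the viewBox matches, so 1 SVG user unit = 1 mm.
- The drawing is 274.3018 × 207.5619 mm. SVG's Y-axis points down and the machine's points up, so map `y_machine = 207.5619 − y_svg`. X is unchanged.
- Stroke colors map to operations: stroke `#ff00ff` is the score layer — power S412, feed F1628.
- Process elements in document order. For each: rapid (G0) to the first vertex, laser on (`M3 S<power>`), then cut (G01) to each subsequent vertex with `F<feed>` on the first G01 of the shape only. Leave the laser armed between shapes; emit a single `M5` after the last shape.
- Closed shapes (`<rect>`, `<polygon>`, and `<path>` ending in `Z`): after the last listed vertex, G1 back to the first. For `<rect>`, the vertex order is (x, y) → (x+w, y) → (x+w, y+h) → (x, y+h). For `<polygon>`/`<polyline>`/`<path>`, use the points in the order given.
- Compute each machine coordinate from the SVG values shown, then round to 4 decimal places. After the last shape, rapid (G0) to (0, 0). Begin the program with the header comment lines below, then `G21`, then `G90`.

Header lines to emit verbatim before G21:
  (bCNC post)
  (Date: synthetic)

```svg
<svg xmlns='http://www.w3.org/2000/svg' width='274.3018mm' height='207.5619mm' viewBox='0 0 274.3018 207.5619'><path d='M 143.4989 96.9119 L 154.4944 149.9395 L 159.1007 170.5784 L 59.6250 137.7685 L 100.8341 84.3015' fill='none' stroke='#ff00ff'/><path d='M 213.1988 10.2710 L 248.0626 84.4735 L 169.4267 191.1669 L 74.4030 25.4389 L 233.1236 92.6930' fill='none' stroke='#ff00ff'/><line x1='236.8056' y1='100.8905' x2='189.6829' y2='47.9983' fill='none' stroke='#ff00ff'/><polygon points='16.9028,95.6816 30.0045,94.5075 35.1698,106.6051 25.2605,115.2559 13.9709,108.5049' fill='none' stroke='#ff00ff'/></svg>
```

1 u = 1 mm; y_m = 207.5619 − y.

[1] `<path>` open polyline, #ff00ff→score S412 F1628: (143.4989,110.6500) → (154.4944,57.6224) → (159.1007,36.9835) → (59.6250,69.7934) → (100.8341,123.2604)

[2] `<path>` open polyline, #ff00ff→score S412 F1628: (213.1988,197.2909) → (248.0626,123.0884) → (169.4267,16.3950) → (74.4030,182.1230) → (233.1236,114.8689)

[3] `<line>` line segment, #ff00ff→score S412 F1628: (236.8056,106.6714) → (189.6829,159.5636)

[4] `<polygon>` regular polygon, #ff00ff→score S412 F1628: (16.9028,111.8803) → (30.0045,113.0544) → (35.1698,100.9568) → (25.2605,92.3060) → (13.9709,99.0570) → (16.9028,111.8803) (closed)

(bCNC post)
(Date: synthetic)
G21
G90
G0 X143.4989 Y110.6500
M3 S412
G01 X154.4944 Y57.6224 F1628
G01 X159.1007 Y36.9835
G01 X59.6250 Y69.7934
G01 X100.8341 Y123.2604
G0 X213.1988 Y197.2909
M3 S412
G01 X248.0626 Y123.0884 F1628
G01 X169.4267 Y16.3950
G01 X74.4030 Y182.1230
G01 X233.1236 Y114.8689
G0 X236.8056 Y106.6714
M3 S412
G01 X189.6829 Y159.5636 F1628
G0 X16.9028 Y111.8803
M3 S412
G01 X30.0045 Y113.0544 F1628
G01 X35.1698 Y100.9568
G01 X25.2605 Y92.3060
G01 X13.9709 Y99.0570
G01 X16.9028 Y111.8803
M5
G0 X0.0000 Y0.0000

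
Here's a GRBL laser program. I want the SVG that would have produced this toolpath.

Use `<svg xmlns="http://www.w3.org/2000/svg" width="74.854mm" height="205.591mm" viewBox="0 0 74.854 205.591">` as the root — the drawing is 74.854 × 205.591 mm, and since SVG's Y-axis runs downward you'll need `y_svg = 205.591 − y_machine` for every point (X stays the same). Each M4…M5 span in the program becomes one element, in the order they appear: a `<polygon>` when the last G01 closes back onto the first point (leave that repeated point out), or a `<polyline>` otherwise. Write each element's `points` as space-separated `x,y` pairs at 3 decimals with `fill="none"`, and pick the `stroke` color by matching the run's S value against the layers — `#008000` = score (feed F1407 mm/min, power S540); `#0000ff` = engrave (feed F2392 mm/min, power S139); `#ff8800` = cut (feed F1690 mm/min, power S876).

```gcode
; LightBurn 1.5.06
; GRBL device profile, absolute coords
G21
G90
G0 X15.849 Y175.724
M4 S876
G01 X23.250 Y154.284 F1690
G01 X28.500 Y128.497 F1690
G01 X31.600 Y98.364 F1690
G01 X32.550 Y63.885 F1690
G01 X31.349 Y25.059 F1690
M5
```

y_svg = 205.591 − y_m. Every run uses S876, so all elements get stroke `#ff8800` (cut).

[1] open run; points: 15.849,29.867 23.250,51.307 28.500,77.094 31.600,107.227 32.550,141.706 31.349,180.532

<svg xmlns="http://www.w3.org/2000/svg" width="74.854mm" height="205.591mm" viewBox="0 0 74.854 205.591">
  <polyline points="15.849,29.867 23.250,51.307 28.500,77.094 31.600,107.227 32.550,141.706 31.349,180.532" fill="none" stroke="#ff8800"/>
</svg>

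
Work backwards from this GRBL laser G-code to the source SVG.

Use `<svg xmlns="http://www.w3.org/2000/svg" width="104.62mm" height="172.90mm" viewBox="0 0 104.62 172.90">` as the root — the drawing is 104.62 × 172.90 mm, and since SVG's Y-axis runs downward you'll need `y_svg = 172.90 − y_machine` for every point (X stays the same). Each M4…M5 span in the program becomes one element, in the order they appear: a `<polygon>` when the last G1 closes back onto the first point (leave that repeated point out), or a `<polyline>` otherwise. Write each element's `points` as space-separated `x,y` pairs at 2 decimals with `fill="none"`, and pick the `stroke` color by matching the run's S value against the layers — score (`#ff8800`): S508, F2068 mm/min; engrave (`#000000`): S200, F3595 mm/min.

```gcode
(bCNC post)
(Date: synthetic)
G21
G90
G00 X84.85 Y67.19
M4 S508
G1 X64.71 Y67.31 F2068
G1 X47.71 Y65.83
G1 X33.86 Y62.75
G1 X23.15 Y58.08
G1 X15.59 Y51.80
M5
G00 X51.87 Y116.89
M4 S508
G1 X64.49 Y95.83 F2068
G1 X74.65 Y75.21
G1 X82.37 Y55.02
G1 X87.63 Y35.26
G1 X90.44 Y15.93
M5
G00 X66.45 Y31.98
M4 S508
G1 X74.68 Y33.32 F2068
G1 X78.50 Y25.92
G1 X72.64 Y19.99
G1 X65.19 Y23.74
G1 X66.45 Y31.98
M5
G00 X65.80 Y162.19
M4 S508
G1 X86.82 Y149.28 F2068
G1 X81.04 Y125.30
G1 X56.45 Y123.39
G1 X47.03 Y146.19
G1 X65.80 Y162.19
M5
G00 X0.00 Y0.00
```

Each laser-on run becomes one SVG element. Flip Y back into SVG space with y_svg = 172.90 − y_machine. Every run uses S508, so all elements get stroke `#ff8800` (score).

Run 1: The run is open, so emit a `<polyline>` with points (Y-flipped): 84.85,105.71 64.71,105.59 47.71,107.07 33.86,110.15 23.15,114.82 15.59,121.10.

Run 2: The run is open, so emit a `<polyline>` with points (Y-flipped): 51.87,56.01 64.49,77.07 74.65,97.69 82.37,117.88 87.63,137.64 90.44,156.97.

Run 3: The run returns to its start, so emit a `<polygon>` with points (Y-flipped): 66.45,140.92 74.68,139.58 78.50,146.98 72.64,152.91 65.19,149.16.

Run 4: The run returns to its start, so emit a `<polygon>` with points (Y-flipped): 65.80,10.71 86.82,23.62 81.04,47.60 56.45,49.51 47.03,26.71.

<svg xmlns="http://www.w3.org/2000/svg" width="104.62mm" height="172.90mm" viewBox="0 0 104.62 172.90">
  <polyline points="84.85,105.71 64.71,105.59 47.71,107.07 33.86,110.15 23.15,114.82 15.59,121.10" fill="none" stroke="#ff8800"/>
  <polyline points="51.87,56.01 64.49,77.07 74.65,97.69 82.37,117.88 87.63,137.64 90.44,156.97" fill="none" stroke="#ff8800"/>
  <polygon points="66.45,140.92 74.68,139.58 78.50,146.98 72.64,152.91 65.19,149.16" fill="none" stroke="#ff8800"/>
  <polygon points="65.80,10.71 86.82,23.62 81.04,47.60 56.45,49.51 47.03,26.71" fill="none" stroke="#ff8800"/>
</svg>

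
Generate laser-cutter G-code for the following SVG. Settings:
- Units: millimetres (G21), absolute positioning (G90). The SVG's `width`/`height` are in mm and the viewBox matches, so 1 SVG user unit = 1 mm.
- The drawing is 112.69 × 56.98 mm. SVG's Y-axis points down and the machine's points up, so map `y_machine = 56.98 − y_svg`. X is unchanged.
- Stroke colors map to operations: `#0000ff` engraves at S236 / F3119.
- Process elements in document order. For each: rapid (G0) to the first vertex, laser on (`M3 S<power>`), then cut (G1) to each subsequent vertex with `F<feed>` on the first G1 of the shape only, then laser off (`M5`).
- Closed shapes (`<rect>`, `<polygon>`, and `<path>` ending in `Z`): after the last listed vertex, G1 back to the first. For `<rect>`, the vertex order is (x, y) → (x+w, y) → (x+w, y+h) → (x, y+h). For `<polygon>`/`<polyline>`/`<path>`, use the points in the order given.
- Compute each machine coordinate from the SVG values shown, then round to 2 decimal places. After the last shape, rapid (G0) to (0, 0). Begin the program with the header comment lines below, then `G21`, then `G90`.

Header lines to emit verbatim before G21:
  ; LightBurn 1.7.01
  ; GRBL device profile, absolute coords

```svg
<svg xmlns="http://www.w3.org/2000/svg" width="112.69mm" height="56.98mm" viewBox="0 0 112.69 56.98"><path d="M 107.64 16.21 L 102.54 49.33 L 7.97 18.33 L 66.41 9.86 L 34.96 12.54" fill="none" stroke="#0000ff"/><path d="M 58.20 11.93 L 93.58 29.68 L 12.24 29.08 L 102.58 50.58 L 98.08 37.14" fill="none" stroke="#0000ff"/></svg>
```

Since the viewBox matches the mm dimensions, user units are millimetres directly. The only transform is the Y-flip y_m = 56.98 − y_svg.

Shape 1 is a open polyline drawn with `<path>`. Its stroke #0000ff means engrave at S236, F3119. After flipping Y the toolpath is (107.64,40.77) → (102.54,7.65) → (7.97,38.65) → (66.41,47.12) → (34.96,44.44).

Shape 2 is a open polyline drawn with `<path>`. Its stroke #0000ff means engrave at S236, F3119. After flipping Y the toolpath is (58.20,45.05) → (93.58,27.30) → (12.24,27.90) → (102.58,6.40) → (98.08,19.84).

; LightBurn 1.7.01
; GRBL device profile, absolute coords
G21
G90
G0 X107.64 Y40.77
M3 S236
G1 X102.54 Y7.65 F3119
G1 X7.97 Y38.65
G1 X66.41 Y47.12
G1 X34.96 Y44.44
M5
G0 X58.20 Y45.05
M3 S236
G1 X93.58 Y27.30 F3119
G1 X12.24 Y27.90
G1 X102.58 Y6.40
G1 X98.08 Y19.84
M5
G0 X0.00 Y0.00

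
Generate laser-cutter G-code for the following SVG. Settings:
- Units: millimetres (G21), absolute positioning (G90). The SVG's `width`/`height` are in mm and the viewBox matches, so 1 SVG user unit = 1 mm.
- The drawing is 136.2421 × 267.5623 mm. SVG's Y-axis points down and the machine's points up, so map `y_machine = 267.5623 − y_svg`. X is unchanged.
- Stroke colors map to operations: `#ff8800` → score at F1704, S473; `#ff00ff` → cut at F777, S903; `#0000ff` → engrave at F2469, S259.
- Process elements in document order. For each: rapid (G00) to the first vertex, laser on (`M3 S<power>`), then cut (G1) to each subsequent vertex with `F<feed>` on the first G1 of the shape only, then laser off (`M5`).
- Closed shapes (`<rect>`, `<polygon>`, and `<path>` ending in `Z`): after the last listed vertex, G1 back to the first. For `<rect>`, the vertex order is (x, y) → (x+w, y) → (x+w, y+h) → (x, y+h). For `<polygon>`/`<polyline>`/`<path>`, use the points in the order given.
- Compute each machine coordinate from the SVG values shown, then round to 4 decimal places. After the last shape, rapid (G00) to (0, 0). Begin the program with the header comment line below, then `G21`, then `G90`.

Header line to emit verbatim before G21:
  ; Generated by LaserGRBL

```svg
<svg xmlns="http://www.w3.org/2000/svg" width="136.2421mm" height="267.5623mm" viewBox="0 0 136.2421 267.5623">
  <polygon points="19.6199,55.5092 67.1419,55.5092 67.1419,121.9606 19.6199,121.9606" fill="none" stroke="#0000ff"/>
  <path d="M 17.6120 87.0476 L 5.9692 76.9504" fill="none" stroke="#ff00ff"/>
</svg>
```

; Generated by LaserGRBL
G21
G90
G00 X19.6199 Y212.0531
M3 S259
G1 X67.1419 Y212.0531 F2469
G1 X67.1419 Y145.6017
G1 X19.6199 Y145.6017
G1 X19.6199 Y212.0531
M5
G00 X17.6120 Y180.5147
M3 S903
G1 X5.9692 Y190.6119 F777
M5
G00 X0.0000 Y0.0000

viewBox `0 0 136.2421 267.5623` with mm width/height → 1 unit = 1 mm. Flip: y_m = 267.5623 − y_svg.

**Shape 1** — `<polygon>` rectangle, stroke `#0000ff` → engrave (S259, F2469). Machine vertices: (19.6199,212.0531) → (67.1419,212.0531) → (67.1419,145.6017) → (19.6199,145.6017) → (19.6199,212.0531). Closed: final G1 returns to the first vertex.

**Shape 2** — `<path>` line segment, stroke `#ff00ff` → cut (S903, F777). Machine vertices: (17.6120,180.5147) → (5.9692,190.6119). Open path.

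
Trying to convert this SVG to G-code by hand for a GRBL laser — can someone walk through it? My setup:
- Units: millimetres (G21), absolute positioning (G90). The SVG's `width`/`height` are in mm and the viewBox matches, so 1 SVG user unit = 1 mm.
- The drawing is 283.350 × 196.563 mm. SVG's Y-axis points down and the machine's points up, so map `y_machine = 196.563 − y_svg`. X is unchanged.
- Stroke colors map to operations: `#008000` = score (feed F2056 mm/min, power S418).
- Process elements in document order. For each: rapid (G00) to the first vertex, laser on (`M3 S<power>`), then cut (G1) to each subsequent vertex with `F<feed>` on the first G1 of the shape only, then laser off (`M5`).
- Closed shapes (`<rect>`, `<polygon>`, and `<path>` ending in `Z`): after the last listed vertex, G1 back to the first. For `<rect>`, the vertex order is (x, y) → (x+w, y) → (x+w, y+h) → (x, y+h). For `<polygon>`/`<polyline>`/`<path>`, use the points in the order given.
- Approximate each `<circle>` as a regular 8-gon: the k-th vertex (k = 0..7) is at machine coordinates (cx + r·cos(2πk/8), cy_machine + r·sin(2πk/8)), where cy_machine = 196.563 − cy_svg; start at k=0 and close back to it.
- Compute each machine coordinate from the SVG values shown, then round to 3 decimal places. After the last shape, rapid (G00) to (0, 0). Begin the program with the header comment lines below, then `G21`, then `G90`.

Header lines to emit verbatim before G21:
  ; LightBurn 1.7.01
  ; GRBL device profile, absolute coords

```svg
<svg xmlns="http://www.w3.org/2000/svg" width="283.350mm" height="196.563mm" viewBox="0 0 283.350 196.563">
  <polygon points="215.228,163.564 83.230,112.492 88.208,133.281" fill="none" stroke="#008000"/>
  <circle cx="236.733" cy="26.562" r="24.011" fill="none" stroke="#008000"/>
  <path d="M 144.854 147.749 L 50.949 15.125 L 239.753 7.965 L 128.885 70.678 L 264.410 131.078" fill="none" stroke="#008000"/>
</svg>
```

Since the viewBox matches the mm dimensions, user units are millimetres directly. The only transform is the Y-flip y_m = 196.563 − y_svg.

Shape 1 is a closed polygon drawn with `<polygon>`. Its stroke #008000 means score at S418, F2056. After flipping Y the toolpath is (215.228,32.999) → (83.230,84.071) → (88.208,63.282) → (215.228,32.999), returning to the start.

Shape 2 is a circle drawn with `<circle>`. Its stroke #008000 means score at S418, F2056. After flipping Y the toolpath is (260.744,170.001) → (253.711,186.979) → (236.733,194.012) → (219.755,186.979) → (212.722,170.001) → (219.755,153.023) → (236.733,145.990) → (253.711,153.023) → (260.744,170.001), returning to the start.

Shape 3 is a open polyline drawn with `<path>`. Its stroke #008000 means score at S418, F2056. After flipping Y the toolpath is (144.854,48.814) → (50.949,181.438) → (239.753,188.598) → (128.885,125.885) → (264.410,65.485).

; LightBurn 1.7.01
; GRBL device profile, absolute coords
G21
G90
G00 X215.228 Y32.999
M3 S418
G1 X83.230 Y84.071 F2056
G1 X88.208 Y63.282
G1 X215.228 Y32.999
M5
G00 X260.744 Y170.001
M3 S418
G1 X253.711 Y186.979 F2056
G1 X236.733 Y194.012
G1 X219.755 Y186.979
G1 X212.722 Y170.001
G1 X219.755 Y153.023
G1 X236.733 Y145.990
G1 X253.711 Y153.023
G1 X260.744 Y170.001
M5
G00 X144.854 Y48.814
M3 S418
G1 X50.949 Y181.438 F2056
G1 X239.753 Y188.598
G1 X128.885 Y125.885
G1 X264.410 Y65.485
M5
G00 X0.000 Y0.000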